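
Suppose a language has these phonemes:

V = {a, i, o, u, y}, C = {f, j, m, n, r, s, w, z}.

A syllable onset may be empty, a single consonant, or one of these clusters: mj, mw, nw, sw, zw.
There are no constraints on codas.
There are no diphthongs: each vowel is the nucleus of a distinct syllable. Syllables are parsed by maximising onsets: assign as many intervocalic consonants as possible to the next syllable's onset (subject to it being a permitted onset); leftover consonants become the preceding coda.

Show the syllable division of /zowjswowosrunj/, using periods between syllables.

The vowels are o, o, o, u — 4 nuclei, so 4 syllables.
/o…o/ gap (V1→V2): /wjsw/; trying suffixes from longest down, /sw/ is the first permitted one, so coda /wj/ | onset /sw/.
/o…o/ gap (V2→V3): just /w/ — single C goes to the following onset.
/o…u/ gap (V3→V4): cluster /sr/ — the longest permitted-onset suffix is /r/; onset = /r/, preceding coda = /s/.

zowj.swo.wos.runj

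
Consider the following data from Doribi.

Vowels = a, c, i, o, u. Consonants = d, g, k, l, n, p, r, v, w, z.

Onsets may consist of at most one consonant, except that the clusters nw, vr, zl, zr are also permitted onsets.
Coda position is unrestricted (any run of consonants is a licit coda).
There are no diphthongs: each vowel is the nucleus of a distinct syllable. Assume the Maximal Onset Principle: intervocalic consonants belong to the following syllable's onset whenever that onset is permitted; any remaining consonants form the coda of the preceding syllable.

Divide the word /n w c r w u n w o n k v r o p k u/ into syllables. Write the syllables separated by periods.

nwcr.wu.nwonk.vrop.ku

Vowels present: c, u, o, o, u; each is a nucleus, giving 5 syllables.
V1 /c/ – V2 /u/: cluster /rw/ — the longest permitted-onset suffix is /w/; onset = /w/, preceding coda = /r/.
V2 /u/ – V3 /o/: cluster /nw/ — /nw/ is itself a permitted onset, so the whole cluster goes right; preceding coda = ∅.
V3 /o/ – V4 /o/: cluster /nkvr/ — the longest permitted-onset suffix is /vr/; onset = /vr/, preceding coda = /nk/.
V4 /o/ – V5 /u/: /pk/; trying suffixes from longest down, /k/ is the first permitted one, so coda /p/ | onset /k/.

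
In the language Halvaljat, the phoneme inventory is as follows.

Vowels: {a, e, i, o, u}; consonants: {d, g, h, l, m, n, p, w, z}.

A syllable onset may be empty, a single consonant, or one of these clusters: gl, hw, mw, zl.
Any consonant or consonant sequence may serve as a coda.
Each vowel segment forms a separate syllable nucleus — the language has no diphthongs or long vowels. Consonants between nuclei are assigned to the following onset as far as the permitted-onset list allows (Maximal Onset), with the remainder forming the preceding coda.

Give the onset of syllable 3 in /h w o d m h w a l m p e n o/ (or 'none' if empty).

p

Vowels present: o, a, e, o; each is a nucleus, giving 4 syllables.
/o…a/ gap (V1→V2): /dmhw/ splits as /dm/ + /hw/ (/hw/ is the longest suffix that is a licit onset).
/a…e/ gap (V2→V3): /lmp/ splits as /lm/ + /p/ (/p/ is the longest suffix that is a licit onset).
/e…o/ gap (V3→V4): /n/ → onset of the next syllable (single consonants are always licit onsets).
Syllabification: hwodm.hwalm.pe.no.
Syllable 3 is /pe/: onset /p/, nucleus /e/, coda ∅.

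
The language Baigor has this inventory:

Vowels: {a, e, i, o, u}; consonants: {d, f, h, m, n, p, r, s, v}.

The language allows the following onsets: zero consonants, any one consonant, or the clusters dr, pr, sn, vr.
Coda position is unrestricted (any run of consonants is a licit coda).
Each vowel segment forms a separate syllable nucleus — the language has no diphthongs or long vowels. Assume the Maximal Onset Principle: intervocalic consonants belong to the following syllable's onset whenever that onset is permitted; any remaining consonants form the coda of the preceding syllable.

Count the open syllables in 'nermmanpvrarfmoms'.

0

The vowels are e, a, a, o — 4 nuclei, so 4 syllables.
Between /e/ (V1) and /a/ (V2): cluster /rmm/ — the longest permitted-onset suffix is /m/; onset = /m/, preceding coda = /rm/.
Between /a/ (V2) and /a/ (V3): /npvr/; trying suffixes from longest down, /vr/ is the first permitted one, so coda /np/ | onset /vr/.
Between /a/ (V3) and /o/ (V4): /rfm/ splits as /rf/ + /m/ (/m/ is the longest suffix that is a licit onset).
Syllabification: nerm.manp.vrarf.moms.
Classifying each syllable: /nerm/ (closed), /manp/ (closed), /vrarf/ (closed), /moms/ (closed).
Open syllables: 0.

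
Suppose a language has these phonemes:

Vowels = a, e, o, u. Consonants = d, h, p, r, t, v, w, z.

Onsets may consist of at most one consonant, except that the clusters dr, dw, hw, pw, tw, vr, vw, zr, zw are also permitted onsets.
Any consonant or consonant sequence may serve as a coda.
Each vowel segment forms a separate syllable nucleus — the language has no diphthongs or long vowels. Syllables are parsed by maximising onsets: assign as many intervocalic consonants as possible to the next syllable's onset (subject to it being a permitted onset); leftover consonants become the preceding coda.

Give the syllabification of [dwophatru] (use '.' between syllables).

Vowels present: o, a, u; each is a nucleus, giving 3 syllables.
/o…a/ gap (V1→V2): cluster /ph/ — the longest permitted-onset suffix is /h/; onset = /h/, preceding coda = /p/.
/a…u/ gap (V2→V3): /tr/; trying suffixes from longest down, /r/ is the first permitted one, so coda /t/ | onset /r/.

dwop.hat.ru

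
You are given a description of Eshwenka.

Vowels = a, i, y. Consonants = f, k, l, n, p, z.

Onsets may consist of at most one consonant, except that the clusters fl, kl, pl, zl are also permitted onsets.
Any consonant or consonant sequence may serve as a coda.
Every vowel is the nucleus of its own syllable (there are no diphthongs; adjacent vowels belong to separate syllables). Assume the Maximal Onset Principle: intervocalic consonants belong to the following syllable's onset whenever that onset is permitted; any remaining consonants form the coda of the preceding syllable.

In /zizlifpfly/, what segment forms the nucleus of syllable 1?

i

The vowels are i, i, y — 3 nuclei, so 3 syllables.
The first nucleus (vowel 1 from the left) is /i/.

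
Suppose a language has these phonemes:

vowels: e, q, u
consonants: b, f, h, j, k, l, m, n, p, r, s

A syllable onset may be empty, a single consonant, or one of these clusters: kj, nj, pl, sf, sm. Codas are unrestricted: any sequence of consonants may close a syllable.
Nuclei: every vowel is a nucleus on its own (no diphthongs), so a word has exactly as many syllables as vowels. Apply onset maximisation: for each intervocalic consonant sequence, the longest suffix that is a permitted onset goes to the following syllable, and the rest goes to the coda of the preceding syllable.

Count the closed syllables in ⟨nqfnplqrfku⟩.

2

Nuclei (vowels): q, q, u → 3 syllables.
/q…q/ gap (V1→V2): cluster /fnpl/ — the longest permitted-onset suffix is /pl/; onset = /pl/, preceding coda = /fn/.
/q…u/ gap (V2→V3): /rfk/ — longest licit onset from the right is /k/, leaving /rf/ as coda.
So the parse is nqfn.plqrf.ku.
Classifying each syllable: /nqfn/ (closed), /plqrf/ (closed), /ku/ (open).
Closed syllables: 2.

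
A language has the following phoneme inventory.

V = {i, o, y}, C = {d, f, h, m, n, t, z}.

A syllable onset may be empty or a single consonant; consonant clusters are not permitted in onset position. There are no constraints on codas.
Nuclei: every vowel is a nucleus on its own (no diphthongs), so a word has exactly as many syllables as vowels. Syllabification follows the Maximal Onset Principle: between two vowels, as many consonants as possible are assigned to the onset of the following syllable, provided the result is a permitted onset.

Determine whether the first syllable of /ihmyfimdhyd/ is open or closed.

Vowels present: i, y, i, y; each is a nucleus, giving 4 syllables.
Between /i/ (V1) and /y/ (V2): /hm/ splits as /h/ + /m/ (/m/ is the longest suffix that is a licit onset).
Between /y/ (V2) and /i/ (V3): /f/ is a single consonant, so it becomes the next onset.
Between /i/ (V3) and /y/ (V4): /mdh/ — longest licit onset from the right is /h/, leaving /md/ as coda.
Putting it together: ih.my.fimd.hyd.
Syllable 1 is /ih/ with coda /h/, so it is closed.

closed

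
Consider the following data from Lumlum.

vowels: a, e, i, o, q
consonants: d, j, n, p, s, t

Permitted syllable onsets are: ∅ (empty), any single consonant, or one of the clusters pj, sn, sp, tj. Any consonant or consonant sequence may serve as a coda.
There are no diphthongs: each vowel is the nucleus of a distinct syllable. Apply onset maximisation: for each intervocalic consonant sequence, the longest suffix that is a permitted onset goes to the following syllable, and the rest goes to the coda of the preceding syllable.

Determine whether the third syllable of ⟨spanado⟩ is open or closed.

Vowels present: a, a, o; each is a nucleus, giving 3 syllables.
Between /a/ (V1) and /a/ (V2): /n/ is a single consonant, so it becomes the next onset.
Between /a/ (V2) and /o/ (V3): /d/ → onset of the next syllable (single consonants are always licit onsets).
So the parse is spa.na.do.
Syllable 3 is /do/; it ends in its nucleus with no coda, so it is open.

open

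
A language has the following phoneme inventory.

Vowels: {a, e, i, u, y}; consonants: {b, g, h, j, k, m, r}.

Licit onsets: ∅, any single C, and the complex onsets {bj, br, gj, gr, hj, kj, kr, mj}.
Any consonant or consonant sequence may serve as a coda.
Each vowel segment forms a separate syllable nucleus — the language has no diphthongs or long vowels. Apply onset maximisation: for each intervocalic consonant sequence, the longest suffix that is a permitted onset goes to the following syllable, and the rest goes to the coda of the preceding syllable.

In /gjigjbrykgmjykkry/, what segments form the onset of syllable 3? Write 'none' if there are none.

Nuclei (vowels): i, y, y, y → 4 syllables.
σ1/σ2 boundary: /gjbr/; trying suffixes from longest down, /br/ is the first permitted one, so coda /gj/ | onset /br/.
σ2/σ3 boundary: /kgmj/ — longest licit onset from the right is /mj/, leaving /kg/ as coda.
σ3/σ4 boundary: /kkr/ — longest licit onset from the right is /kr/, leaving /k/ as coda.
Putting it together: gjigj.brykg.mjyk.kry.
Syllable 3 is /mjyk/: onset /mj/, nucleus /y/, coda /k/.

mj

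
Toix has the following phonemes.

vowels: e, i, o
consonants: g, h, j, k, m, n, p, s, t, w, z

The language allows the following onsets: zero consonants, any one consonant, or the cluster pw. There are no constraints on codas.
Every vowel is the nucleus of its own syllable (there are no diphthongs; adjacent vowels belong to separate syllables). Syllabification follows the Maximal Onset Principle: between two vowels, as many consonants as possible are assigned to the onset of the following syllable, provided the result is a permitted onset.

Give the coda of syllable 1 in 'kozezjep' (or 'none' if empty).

none

Vowels present: o, e, e; each is a nucleus, giving 3 syllables.
σ1/σ2 boundary: /z/ is a single consonant, so it becomes the next onset.
σ2/σ3 boundary: /zj/ splits as /z/ + /j/ (/j/ is the longest suffix that is a licit onset).
So the parse is ko.zez.jep.
Syllable 1 is /ko/: onset /k/, nucleus /o/, coda ∅.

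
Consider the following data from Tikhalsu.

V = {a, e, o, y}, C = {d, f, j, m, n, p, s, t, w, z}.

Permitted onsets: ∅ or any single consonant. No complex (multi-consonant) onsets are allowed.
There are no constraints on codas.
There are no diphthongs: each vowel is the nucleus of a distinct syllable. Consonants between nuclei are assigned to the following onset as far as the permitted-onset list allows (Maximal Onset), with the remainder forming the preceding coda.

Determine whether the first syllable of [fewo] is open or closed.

open

Nuclei (vowels): e, o → 2 syllables.
σ1/σ2 boundary: /w/ is a single consonant, so it becomes the next onset.
Result: fe.wo.
Syllable 1 is /fe/; it ends in its nucleus with no coda, so it is open.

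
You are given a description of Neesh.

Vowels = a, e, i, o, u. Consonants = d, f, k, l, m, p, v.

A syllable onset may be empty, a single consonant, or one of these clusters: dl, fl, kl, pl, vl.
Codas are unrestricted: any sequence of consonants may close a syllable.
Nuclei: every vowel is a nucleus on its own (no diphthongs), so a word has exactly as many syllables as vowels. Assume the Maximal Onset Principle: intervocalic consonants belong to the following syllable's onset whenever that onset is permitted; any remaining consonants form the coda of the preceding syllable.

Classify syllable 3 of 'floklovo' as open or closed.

open

Vowels present: o, o, o; each is a nucleus, giving 3 syllables.
/o…o/ gap (V1→V2): cluster /kl/ — /kl/ is itself a permitted onset, so the whole cluster goes right; preceding coda = ∅.
/o…o/ gap (V2→V3): /v/ is a single consonant, so it becomes the next onset.
Result: flo.klo.vo.
Syllable 3 is /vo/; it ends in its nucleus with no coda, so it is open.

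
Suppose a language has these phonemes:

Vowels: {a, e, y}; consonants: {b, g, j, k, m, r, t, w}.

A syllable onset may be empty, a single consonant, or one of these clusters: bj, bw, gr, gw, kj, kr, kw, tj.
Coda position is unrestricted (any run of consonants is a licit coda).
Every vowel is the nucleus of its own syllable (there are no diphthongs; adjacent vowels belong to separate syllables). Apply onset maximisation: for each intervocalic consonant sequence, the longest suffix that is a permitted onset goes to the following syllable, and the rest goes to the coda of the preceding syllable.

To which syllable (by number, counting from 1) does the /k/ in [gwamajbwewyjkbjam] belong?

4

Vowels present: a, a, e, y, a; each is a nucleus, giving 5 syllables.
/a…a/ gap (V1→V2): /m/ → onset of the next syllable (single consonants are always licit onsets).
/a…e/ gap (V2→V3): /jbw/; trying suffixes from longest down, /bw/ is the first permitted one, so coda /j/ | onset /bw/.
/e…y/ gap (V3→V4): /w/ is a single consonant, so it becomes the next onset.
/y…a/ gap (V4→V5): /jkbj/ — longest licit onset from the right is /bj/, leaving /jk/ as coda.
Putting it together: gwa.maj.bwe.wyjk.bjam.
The /k/ is in the coda of syllable 4 (/wyjk/).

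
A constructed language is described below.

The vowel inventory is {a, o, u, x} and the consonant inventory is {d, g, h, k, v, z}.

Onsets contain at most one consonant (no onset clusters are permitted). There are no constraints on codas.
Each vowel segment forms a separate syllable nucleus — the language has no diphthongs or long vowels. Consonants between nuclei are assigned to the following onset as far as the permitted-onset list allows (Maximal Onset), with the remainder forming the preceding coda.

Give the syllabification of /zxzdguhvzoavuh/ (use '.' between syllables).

The vowels are x, u, o, a, u — 5 nuclei, so 5 syllables.
Between /x/ (V1) and /u/ (V2): /zdg/; trying suffixes from longest down, /g/ is the first permitted one, so coda /zd/ | onset /g/.
Between /u/ (V2) and /o/ (V3): /hvz/ — longest licit onset from the right is /z/, leaving /hv/ as coda.
Between /o/ (V3) and /a/ (V4): hiatus — the boundary sits between the two vowels.
Between /a/ (V4) and /u/ (V5): /v/ is a single consonant, so it becomes the next onset.

zxzd.guhv.zo.a.vuh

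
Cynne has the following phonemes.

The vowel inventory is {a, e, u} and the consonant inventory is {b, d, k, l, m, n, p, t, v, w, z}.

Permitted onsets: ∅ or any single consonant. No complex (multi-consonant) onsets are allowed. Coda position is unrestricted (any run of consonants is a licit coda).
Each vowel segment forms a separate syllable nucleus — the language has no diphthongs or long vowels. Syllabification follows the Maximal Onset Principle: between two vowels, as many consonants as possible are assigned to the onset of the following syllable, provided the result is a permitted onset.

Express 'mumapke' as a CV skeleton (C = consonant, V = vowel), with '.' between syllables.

The vowels are u, a, e — 3 nuclei, so 3 syllables.
σ1/σ2 boundary: /m/ → onset of the next syllable (single consonants are always licit onsets).
σ2/σ3 boundary: cluster /pk/ — the longest permitted-onset suffix is /k/; onset = /k/, preceding coda = /p/.
Result: mu.map.ke.
Mapping each syllable to C/V: /mu/ → CV, /map/ → CVC, /ke/ → CV.

CV.CVC.CV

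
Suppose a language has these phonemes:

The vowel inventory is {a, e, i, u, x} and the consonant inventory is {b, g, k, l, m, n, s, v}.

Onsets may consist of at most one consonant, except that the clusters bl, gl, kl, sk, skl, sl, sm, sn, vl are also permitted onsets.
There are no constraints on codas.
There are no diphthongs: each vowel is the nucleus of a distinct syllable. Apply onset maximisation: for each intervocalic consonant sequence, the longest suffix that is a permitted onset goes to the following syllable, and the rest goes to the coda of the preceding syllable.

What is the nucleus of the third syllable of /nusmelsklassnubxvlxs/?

a

Nuclei (vowels): u, e, a, u, x, x → 6 syllables.
The third nucleus (vowel 3 from the left) is /a/.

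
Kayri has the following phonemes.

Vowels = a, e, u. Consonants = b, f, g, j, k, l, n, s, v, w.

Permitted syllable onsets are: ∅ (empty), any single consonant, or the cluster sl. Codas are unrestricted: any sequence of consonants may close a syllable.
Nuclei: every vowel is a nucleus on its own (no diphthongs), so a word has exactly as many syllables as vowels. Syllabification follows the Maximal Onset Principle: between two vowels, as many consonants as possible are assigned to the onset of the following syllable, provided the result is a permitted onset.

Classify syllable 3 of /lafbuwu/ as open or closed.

Vowels present: a, u, u; each is a nucleus, giving 3 syllables.
V1 /a/ – V2 /u/: cluster /fb/ — the longest permitted-onset suffix is /b/; onset = /b/, preceding coda = /f/.
V2 /u/ – V3 /u/: just /w/ — single C goes to the following onset.
Putting it together: laf.bu.wu.
Syllable 3 is /wu/; it ends in its nucleus with no coda, so it is open.

open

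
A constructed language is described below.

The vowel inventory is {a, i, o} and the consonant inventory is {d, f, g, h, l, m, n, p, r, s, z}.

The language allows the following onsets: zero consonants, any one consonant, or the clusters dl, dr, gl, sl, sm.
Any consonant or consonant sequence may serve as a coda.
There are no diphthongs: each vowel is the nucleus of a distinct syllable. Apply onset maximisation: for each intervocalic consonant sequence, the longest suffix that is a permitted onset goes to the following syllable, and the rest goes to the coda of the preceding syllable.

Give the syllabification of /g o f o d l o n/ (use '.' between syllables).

Nuclei (vowels): o, o, o → 3 syllables.
σ1/σ2 boundary: /f/ is a single consonant, so it becomes the next onset.
σ2/σ3 boundary: cluster /dl/ — /dl/ is itself a permitted onset, so the whole cluster goes right; preceding coda = ∅.

go.fo.dlon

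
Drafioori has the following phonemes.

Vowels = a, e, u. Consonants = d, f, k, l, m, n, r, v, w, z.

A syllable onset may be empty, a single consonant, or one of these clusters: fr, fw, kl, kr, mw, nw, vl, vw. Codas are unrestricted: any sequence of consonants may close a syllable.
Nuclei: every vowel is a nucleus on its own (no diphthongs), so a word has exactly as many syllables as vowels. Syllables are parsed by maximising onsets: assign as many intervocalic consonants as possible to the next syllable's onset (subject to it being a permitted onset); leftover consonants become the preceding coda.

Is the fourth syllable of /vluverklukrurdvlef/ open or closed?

closed

The vowels are u, e, u, u, e — 5 nuclei, so 5 syllables.
Between /u/ (V1) and /e/ (V2): /v/ is a single consonant, so it becomes the next onset.
Between /e/ (V2) and /u/ (V3): /rkl/ — longest licit onset from the right is /kl/, leaving /r/ as coda.
Between /u/ (V3) and /u/ (V4): /kr/ is a licit onset in full, so it all attaches to the next syllable.
Between /u/ (V4) and /e/ (V5): cluster /rdvl/ — the longest permitted-onset suffix is /vl/; onset = /vl/, preceding coda = /rd/.
So the parse is vlu.ver.klu.krurd.vlef.
Syllable 4 is /krurd/ with coda /rd/, so it is closed.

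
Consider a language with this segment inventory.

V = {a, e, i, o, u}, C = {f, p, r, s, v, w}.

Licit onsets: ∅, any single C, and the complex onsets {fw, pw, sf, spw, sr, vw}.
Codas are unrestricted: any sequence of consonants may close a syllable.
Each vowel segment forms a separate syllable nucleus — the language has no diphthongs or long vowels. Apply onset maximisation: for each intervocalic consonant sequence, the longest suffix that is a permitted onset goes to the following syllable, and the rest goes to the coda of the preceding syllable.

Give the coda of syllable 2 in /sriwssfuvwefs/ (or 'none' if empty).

The vowels are i, u, e — 3 nuclei, so 3 syllables.
V1 /i/ – V2 /u/: cluster /wssf/ — the longest permitted-onset suffix is /sf/; onset = /sf/, preceding coda = /ws/.
V2 /u/ – V3 /e/: /vw/ is a licit onset in full, so it all attaches to the next syllable.
Putting it together: sriws.sfu.vwefs.
Syllable 2 is /sfu/: onset /sf/, nucleus /u/, coda ∅.

none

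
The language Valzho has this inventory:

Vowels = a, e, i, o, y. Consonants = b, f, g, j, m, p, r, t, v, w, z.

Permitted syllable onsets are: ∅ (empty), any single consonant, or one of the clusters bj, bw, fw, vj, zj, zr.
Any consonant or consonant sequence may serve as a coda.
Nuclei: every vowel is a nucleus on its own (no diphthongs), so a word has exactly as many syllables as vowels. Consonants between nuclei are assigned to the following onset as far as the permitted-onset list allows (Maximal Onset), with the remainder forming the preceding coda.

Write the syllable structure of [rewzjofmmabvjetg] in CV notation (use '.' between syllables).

The vowels are e, o, a, e — 4 nuclei, so 4 syllables.
σ1/σ2 boundary: /wzj/ splits as /w/ + /zj/ (/zj/ is the longest suffix that is a licit onset).
σ2/σ3 boundary: /fmm/; trying suffixes from longest down, /m/ is the first permitted one, so coda /fm/ | onset /m/.
σ3/σ4 boundary: /bvj/ — longest licit onset from the right is /vj/, leaving /b/ as coda.
Syllabification: rew.zjofm.mab.vjetg.
Mapping each syllable to C/V: /rew/ → CVC, /zjofm/ → CCVCC, /mab/ → CVC, /vjetg/ → CCVCC.

CVC.CCVCC.CVC.CCVCC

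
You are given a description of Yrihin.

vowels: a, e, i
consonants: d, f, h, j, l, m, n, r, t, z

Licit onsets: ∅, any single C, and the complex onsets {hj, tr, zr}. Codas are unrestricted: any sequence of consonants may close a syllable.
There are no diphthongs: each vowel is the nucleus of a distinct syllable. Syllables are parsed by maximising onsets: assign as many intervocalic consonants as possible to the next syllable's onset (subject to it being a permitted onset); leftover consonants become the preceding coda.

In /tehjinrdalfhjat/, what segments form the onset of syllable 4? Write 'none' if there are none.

Vowels present: e, i, a, a; each is a nucleus, giving 4 syllables.
V1 /e/ – V2 /i/: /hj/ is a licit onset in full, so it all attaches to the next syllable.
V2 /i/ – V3 /a/: cluster /nrd/ — the longest permitted-onset suffix is /d/; onset = /d/, preceding coda = /nr/.
V3 /a/ – V4 /a/: /lfhj/ — longest licit onset from the right is /hj/, leaving /lf/ as coda.
Putting it together: te.hjinr.dalf.hjat.
Syllable 4 is /hjat/: onset /hj/, nucleus /a/, coda /t/.

hj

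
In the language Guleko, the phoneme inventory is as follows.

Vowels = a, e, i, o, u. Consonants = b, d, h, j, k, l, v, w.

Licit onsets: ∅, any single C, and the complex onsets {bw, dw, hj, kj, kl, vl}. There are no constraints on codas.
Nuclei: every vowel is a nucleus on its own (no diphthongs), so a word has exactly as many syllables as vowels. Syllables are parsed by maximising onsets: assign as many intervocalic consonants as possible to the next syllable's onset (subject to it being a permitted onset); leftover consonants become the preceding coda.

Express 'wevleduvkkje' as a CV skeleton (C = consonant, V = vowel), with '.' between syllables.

The vowels are e, e, u, e — 4 nuclei, so 4 syllables.
/e…e/ gap (V1→V2): /vl/ is a licit onset in full, so it all attaches to the next syllable.
/e…u/ gap (V2→V3): just /d/ — single C goes to the following onset.
/u…e/ gap (V3→V4): /vkkj/; trying suffixes from longest down, /kj/ is the first permitted one, so coda /vk/ | onset /kj/.
So the parse is we.vle.duvk.kje.
Mapping each syllable to C/V: /we/ → CV, /vle/ → CCV, /duvk/ → CVCC, /kje/ → CCV.

CV.CCV.CVCC.CCV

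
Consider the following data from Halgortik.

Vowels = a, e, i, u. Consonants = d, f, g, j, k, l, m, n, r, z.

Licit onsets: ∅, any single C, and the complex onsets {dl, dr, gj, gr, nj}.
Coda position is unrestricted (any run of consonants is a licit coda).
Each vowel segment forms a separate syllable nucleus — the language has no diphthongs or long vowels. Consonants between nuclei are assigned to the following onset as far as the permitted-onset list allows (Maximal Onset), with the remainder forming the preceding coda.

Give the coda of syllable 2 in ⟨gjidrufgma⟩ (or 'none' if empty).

fg

The vowels are i, u, a — 3 nuclei, so 3 syllables.
V1 /i/ – V2 /u/: /dr/ — entire cluster is a permitted onset → onset /dr/, coda ∅.
V2 /u/ – V3 /a/: /fgm/ splits as /fg/ + /m/ (/m/ is the longest suffix that is a licit onset).
Result: gji.drufg.ma.
Syllable 2 is /drufg/: onset /dr/, nucleus /u/, coda /fg/.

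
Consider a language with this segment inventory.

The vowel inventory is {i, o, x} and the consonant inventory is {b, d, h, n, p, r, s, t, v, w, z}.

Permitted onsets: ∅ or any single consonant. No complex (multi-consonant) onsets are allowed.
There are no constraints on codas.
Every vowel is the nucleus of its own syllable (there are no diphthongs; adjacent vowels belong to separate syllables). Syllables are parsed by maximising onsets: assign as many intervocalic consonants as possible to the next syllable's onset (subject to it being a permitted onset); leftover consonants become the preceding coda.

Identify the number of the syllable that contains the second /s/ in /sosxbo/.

Nuclei (vowels): o, x, o → 3 syllables.
σ1/σ2 boundary: just /s/ — single C goes to the following onset.
σ2/σ3 boundary: /b/ → onset of the next syllable (single consonants are always licit onsets).
Result: so.sx.bo.
The second /s/ is in the onset of syllable 2 (/sx/).

2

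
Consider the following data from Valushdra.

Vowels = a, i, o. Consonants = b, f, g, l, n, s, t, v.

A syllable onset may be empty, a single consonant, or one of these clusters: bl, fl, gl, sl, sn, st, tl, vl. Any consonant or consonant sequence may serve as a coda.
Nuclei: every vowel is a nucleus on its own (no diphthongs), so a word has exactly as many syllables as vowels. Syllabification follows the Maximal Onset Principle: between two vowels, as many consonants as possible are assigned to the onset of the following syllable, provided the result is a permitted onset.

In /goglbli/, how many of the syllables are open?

Vowels present: o, i; each is a nucleus, giving 2 syllables.
Between /o/ (V1) and /i/ (V2): /glbl/; trying suffixes from longest down, /bl/ is the first permitted one, so coda /gl/ | onset /bl/.
Syllabification: gogl.bli.
Classifying each syllable: /gogl/ (closed), /bli/ (open).
Open syllables: 1.

1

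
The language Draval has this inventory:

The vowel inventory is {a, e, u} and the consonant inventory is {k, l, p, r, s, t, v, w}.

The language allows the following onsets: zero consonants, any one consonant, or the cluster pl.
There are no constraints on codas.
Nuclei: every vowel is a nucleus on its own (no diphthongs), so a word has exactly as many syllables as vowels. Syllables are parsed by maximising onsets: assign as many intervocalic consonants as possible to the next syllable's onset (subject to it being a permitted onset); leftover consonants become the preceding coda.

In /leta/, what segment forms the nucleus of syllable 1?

The vowels are e, a — 2 nuclei, so 2 syllables.
The first nucleus (vowel 1 from the left) is /e/.

e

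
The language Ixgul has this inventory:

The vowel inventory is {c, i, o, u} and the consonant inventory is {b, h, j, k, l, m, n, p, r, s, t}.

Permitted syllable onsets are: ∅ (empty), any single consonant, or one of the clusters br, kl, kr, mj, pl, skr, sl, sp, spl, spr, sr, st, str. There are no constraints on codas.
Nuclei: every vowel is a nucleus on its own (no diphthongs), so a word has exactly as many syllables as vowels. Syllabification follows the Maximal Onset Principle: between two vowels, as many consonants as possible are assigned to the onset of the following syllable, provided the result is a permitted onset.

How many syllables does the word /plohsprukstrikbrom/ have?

4

The vowels are o, u, i, o — 4 nuclei, so 4 syllables.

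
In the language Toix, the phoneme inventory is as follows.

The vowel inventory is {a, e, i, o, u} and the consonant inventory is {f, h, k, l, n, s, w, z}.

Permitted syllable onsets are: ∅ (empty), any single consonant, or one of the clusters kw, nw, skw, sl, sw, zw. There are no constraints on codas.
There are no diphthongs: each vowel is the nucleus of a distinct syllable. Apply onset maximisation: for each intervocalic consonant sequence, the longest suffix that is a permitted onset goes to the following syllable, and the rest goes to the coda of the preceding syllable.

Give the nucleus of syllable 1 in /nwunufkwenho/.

u

Nuclei (vowels): u, u, e, o → 4 syllables.
The first nucleus (vowel 1 from the left) is /u/.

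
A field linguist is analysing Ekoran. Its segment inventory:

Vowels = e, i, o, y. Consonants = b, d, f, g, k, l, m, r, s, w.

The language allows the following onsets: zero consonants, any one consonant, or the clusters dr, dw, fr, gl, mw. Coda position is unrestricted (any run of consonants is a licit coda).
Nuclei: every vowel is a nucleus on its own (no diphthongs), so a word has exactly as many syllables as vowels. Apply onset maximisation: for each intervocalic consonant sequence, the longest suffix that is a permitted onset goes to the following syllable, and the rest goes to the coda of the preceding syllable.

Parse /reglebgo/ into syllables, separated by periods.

Vowels present: e, e, o; each is a nucleus, giving 3 syllables.
V1 /e/ – V2 /e/: /gl/ is a licit onset in full, so it all attaches to the next syllable.
V2 /e/ – V3 /o/: /bg/ splits as /b/ + /g/ (/g/ is the longest suffix that is a licit onset).

re.gleb.go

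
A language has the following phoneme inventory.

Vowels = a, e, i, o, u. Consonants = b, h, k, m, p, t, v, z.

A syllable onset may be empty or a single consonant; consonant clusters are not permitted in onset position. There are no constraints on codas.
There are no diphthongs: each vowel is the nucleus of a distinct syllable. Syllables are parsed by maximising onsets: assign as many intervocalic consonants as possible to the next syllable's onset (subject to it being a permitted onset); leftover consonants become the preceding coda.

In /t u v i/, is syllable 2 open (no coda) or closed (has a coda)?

open

Nuclei (vowels): u, i → 2 syllables.
Between /u/ (V1) and /i/ (V2): /v/ → onset of the next syllable (single consonants are always licit onsets).
Result: tu.vi.
Syllable 2 is /vi/; it ends in its nucleus with no coda, so it is open.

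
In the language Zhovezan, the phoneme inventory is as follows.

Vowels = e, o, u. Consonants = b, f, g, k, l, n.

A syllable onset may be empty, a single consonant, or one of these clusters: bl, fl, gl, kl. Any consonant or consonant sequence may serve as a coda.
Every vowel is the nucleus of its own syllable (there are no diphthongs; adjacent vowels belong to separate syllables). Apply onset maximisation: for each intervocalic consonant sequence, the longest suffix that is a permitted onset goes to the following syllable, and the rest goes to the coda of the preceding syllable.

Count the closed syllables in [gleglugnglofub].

The vowels are e, u, o, u — 4 nuclei, so 4 syllables.
V1 /e/ – V2 /u/: /gl/ is a licit onset in full, so it all attaches to the next syllable.
V2 /u/ – V3 /o/: /gngl/ splits as /gn/ + /gl/ (/gl/ is the longest suffix that is a licit onset).
V3 /o/ – V4 /u/: /f/ → onset of the next syllable (single consonants are always licit onsets).
Syllabification: gle.glugn.glo.fub.
Classifying each syllable: /gle/ (open), /glugn/ (closed), /glo/ (open), /fub/ (closed).
Closed syllables: 2.

2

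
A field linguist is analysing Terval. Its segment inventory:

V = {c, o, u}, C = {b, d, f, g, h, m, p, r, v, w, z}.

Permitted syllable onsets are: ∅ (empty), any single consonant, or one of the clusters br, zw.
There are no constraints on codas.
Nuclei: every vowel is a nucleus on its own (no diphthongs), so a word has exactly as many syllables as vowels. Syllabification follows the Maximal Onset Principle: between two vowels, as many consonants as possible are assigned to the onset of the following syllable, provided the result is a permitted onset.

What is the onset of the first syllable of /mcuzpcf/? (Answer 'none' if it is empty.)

m

Vowels present: c, u, c; each is a nucleus, giving 3 syllables.
σ1/σ2 boundary: no consonants, so the boundary falls immediately after /c/.
σ2/σ3 boundary: cluster /zp/ — the longest permitted-onset suffix is /p/; onset = /p/, preceding coda = /z/.
So the parse is mc.uz.pcf.
Syllable 1 is /mc/: onset /m/, nucleus /c/, coda ∅.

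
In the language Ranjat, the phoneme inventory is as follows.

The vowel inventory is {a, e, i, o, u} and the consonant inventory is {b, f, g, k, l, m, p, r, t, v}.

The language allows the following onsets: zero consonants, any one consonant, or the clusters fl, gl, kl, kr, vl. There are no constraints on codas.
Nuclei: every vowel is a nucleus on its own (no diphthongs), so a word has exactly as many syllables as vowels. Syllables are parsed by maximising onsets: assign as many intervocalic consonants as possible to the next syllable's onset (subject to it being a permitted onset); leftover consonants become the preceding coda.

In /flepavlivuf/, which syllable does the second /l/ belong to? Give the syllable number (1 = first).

Nuclei (vowels): e, a, i, u → 4 syllables.
Between /e/ (V1) and /a/ (V2): just /p/ — single C goes to the following onset.
Between /a/ (V2) and /i/ (V3): /vl/ is a licit onset in full, so it all attaches to the next syllable.
Between /i/ (V3) and /u/ (V4): just /v/ — single C goes to the following onset.
So the parse is fle.pa.vli.vuf.
The second /l/ is in the onset of syllable 3 (/vli/).

3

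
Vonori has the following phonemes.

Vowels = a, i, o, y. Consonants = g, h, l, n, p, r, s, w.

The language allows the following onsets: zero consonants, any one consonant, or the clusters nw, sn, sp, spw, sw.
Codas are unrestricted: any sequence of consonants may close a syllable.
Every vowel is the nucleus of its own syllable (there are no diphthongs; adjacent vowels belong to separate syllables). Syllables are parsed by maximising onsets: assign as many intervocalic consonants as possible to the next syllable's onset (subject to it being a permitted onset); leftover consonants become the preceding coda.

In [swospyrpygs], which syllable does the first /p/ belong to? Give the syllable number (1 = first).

2

The vowels are o, y, y — 3 nuclei, so 3 syllables.
σ1/σ2 boundary: /sp/ — entire cluster is a permitted onset → onset /sp/, coda ∅.
σ2/σ3 boundary: /rp/ splits as /r/ + /p/ (/p/ is the longest suffix that is a licit onset).
Result: swo.spyr.pygs.
The first /p/ is in the onset of syllable 2 (/spyr/).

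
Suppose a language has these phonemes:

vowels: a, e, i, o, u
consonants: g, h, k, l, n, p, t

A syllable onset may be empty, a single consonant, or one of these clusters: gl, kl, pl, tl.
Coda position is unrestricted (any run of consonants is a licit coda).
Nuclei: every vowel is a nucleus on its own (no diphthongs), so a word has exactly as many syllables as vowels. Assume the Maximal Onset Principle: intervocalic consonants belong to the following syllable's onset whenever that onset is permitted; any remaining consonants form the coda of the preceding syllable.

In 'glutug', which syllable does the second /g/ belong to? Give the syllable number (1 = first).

2

Vowels present: u, u; each is a nucleus, giving 2 syllables.
/u…u/ gap (V1→V2): /t/ → onset of the next syllable (single consonants are always licit onsets).
Result: glu.tug.
The second /g/ is in the coda of syllable 2 (/tug/).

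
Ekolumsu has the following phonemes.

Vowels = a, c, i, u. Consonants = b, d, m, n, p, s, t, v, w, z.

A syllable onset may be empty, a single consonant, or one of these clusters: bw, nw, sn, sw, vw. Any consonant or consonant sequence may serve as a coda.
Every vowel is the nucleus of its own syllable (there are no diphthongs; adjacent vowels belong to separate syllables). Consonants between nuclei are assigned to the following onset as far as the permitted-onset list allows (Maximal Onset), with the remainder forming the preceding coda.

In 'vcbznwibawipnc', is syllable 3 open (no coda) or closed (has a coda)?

Nuclei (vowels): c, i, a, i, c → 5 syllables.
/c…i/ gap (V1→V2): /bznw/ splits as /bz/ + /nw/ (/nw/ is the longest suffix that is a licit onset).
/i…a/ gap (V2→V3): /b/ is a single consonant, so it becomes the next onset.
/a…i/ gap (V3→V4): /w/ → onset of the next syllable (single consonants are always licit onsets).
/i…c/ gap (V4→V5): /pn/ — longest licit onset from the right is /n/, leaving /p/ as coda.
Result: vcbz.nwi.ba.wip.nc.
Syllable 3 is /ba/; it ends in its nucleus with no coda, so it is open.

open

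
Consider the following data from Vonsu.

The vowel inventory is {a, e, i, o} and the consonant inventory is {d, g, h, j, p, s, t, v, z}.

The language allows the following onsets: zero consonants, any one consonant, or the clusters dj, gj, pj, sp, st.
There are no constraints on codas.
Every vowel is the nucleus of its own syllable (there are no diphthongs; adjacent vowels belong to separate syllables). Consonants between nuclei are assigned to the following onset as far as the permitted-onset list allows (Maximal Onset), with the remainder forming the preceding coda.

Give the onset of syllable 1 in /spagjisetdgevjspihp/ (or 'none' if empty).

The vowels are a, i, e, e, i — 5 nuclei, so 5 syllables.
V1 /a/ – V2 /i/: /gj/ — entire cluster is a permitted onset → onset /gj/, coda ∅.
V2 /i/ – V3 /e/: just /s/ — single C goes to the following onset.
V3 /e/ – V4 /e/: /tdg/ splits as /td/ + /g/ (/g/ is the longest suffix that is a licit onset).
V4 /e/ – V5 /i/: /vjsp/; trying suffixes from longest down, /sp/ is the first permitted one, so coda /vj/ | onset /sp/.
Result: spa.gji.setd.gevj.spihp.
Syllable 1 is /spa/: onset /sp/, nucleus /a/, coda ∅.

sp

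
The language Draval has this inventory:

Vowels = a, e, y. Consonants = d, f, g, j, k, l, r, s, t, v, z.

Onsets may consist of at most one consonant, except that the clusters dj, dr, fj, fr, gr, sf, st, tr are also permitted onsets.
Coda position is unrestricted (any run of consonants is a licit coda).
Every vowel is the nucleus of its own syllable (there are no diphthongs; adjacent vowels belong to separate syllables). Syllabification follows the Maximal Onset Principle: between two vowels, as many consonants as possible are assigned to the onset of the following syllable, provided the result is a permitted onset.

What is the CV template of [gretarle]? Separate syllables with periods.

CCV.CVC.CV

Nuclei (vowels): e, a, e → 3 syllables.
V1 /e/ – V2 /a/: just /t/ — single C goes to the following onset.
V2 /a/ – V3 /e/: /rl/; trying suffixes from longest down, /l/ is the first permitted one, so coda /r/ | onset /l/.
So the parse is gre.tar.le.
Mapping each syllable to C/V: /gre/ → CCV, /tar/ → CVC, /le/ → CV.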